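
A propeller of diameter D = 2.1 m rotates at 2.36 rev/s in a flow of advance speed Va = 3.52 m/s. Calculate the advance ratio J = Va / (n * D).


Formula: J = Va / (n * D)
Step 1 — n * D = 2.36 * 2.1 = 4.956
Step 2 — J = 3.52 / 4.956 ≈ 0.71025 (5 s.f.)

0.71025


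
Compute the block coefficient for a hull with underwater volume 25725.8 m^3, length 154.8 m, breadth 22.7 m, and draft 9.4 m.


Formula: Cb = V / (L * B * T)
Step 1 — L * B * T = 154.8 * 22.7 * 9.4 = 33031.224 m^3
Step 2 — Cb = 25725.8 / 33031.224 ≈ 0.77883 (5 s.f.)

0.77883


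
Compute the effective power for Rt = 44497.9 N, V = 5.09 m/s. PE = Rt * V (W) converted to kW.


Formula: PE = Rt * V / 1000 (kW)
Step 1 — PE (W) = 44497.9 * 5.09 = 226494.311 W
Step 2 — PE (kW) = 226494.311 / 1000 ≈ 226.49 kW (5 s.f.)

226.49 kW


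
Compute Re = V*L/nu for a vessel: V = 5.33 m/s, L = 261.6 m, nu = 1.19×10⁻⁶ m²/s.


Formula: Re = V * L / nu
Step 1 — V * L = 5.33 * 261.6 = 1394.328 m^2/s
Step 2 — Re = 1394.328 / 1.19e-6 = 1.17e+09

1.17e+09


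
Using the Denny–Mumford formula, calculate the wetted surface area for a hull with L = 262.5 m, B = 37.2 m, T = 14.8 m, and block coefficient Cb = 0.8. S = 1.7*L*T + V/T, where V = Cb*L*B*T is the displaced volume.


Formula: S = 1.7*L*T + V/T with V = Cb*L*B*T, i.e. S = L * (1.7*T + Cb*B)
Step 1 — 1.7*T = 1.7 * 14.8 = 25.16 m
Step 2 — Cb*B = 0.8 * 37.2 = 29.76 m
Step 3 — 1.7*T + Cb*B = 25.16 + 29.76 = 54.92 m
Step 4 — S = 262.5 * 54.92 ≈ 14416 m^2 (5 s.f.)

14416 m^2


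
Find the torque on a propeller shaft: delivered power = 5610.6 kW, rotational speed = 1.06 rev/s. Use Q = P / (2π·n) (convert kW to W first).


Formula: Q = P_W / (2 * pi * n)
Step 1 — P_W = 5610.6 kW * 1000 = 5610600.0 W
Step 2 — 2 * pi * n = 2 * pi * 1.06 = 6.660176
Step 3 — Q = 5610600.0 / 6.660176 ≈ 842410 N·m (5 s.f.)

842410 N·m


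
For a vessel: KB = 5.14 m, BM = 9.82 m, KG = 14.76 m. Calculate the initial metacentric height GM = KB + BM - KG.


Formula: GM = KB + BM - KG
Step 1 — KM = KB + BM = 5.14 + 9.82 = 14.96 m
Step 2 — GM = KM - KG = 14.96 - 14.76 = 0.2 m

0.2 m


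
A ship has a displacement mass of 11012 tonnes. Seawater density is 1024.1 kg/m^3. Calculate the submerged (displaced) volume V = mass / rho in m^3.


Formula: V = mass / rho
Step 1 — convert tonnes to kg: 11012 t * 1000 = 11012000 kg
Step 2 — V = 11012000 / 1024.1 ≈ 10753 m^3 (5 s.f.)

10753 m^3


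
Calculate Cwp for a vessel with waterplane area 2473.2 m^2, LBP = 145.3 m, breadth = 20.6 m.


Formula: Cwp = Aw / (L * B)
Step 1 — L * B = 145.3 * 20.6 = 2993.18 m^2
Step 2 — Cwp = 2473.2 / 2993.18 ≈ 0.82628 (5 s.f.)

0.82628


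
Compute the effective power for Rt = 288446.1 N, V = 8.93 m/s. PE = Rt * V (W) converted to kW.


Formula: PE = Rt * V / 1000 (kW)
Step 1 — PE (W) = 288446.1 * 8.93 = 2575823.673 W
Step 2 — PE (kW) = 2575823.673 / 1000 ≈ 2575.8 kW (5 s.f.)

2575.8 kW


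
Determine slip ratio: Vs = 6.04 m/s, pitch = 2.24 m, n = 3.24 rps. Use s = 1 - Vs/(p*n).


Formula: s = 1 - Vs / (p * n)
Step 1 — p * n = 2.24 * 3.24 = 7.2576
Step 2 — Vs / (p*n) = 6.04 / 7.2576 = 0.832231 (6 d.p.)
Step 3 — s = 1 - 0.832231 = 0.167769

0.167769


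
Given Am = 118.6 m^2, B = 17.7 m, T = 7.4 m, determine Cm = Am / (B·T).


Formula: Cm = Am / (B * T)
Step 1 — B * T = 17.7 * 7.4 = 130.98 m^2
Step 2 — Cm = 118.6 / 130.98 ≈ 0.90548 (5 s.f.)

0.90548


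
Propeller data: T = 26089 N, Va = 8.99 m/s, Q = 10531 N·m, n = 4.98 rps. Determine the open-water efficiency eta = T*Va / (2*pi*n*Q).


Formula: eta = T * Va / (2 * pi * n * Q)
Step 1 — numerator = T * Va = 26089 * 8.99 = 234540.11
Step 2 — 2 * pi * n = 2 * pi * 4.98 = 31.290263
Step 3 — denominator = 31.290263 * 10531 = 329517.76
Step 4 — eta = 234540.11 / 329517.76 ≈ 0.71177 (5 s.f.)

0.71177


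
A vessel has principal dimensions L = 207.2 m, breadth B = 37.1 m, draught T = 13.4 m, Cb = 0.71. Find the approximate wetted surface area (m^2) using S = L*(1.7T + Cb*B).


Formula: S = 1.7*L*T + V/T with V = Cb*L*B*T, i.e. S = L * (1.7*T + Cb*B)
Step 1 — 1.7*T = 1.7 * 13.4 = 22.78 m
Step 2 — Cb*B = 0.71 * 37.1 = 26.341 m
Step 3 — 1.7*T + Cb*B = 22.78 + 26.341 = 49.121 m
Step 4 — S = 207.2 * 49.121 ≈ 10178 m^2 (5 s.f.)

10178 m^2


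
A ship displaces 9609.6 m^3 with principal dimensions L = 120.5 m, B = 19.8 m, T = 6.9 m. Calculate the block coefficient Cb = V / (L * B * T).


Formula: Cb = V / (L * B * T)
Step 1 — L * B * T = 120.5 * 19.8 * 6.9 = 16462.71 m^3
Step 2 — Cb = 9609.6 / 16462.71 ≈ 0.58372 (5 s.f.)

0.58372


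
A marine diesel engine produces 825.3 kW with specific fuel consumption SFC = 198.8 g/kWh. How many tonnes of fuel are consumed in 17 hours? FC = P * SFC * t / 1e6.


Formula: FC (tonnes) = P * SFC * t / 1,000,000
Step 1 — P * SFC * t = 825.3 * 198.8 * 17 = 2789183.88 g
Step 2 — FC (tonnes) = 2789183.88 / 1,000,000 ≈ 2.7892 tonnes (5 s.f.)

2.7892 tonnes


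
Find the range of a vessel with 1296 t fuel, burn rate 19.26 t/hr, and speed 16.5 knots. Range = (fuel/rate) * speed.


Formula: endurance = fuel / rate; range = endurance * speed
Step 1 — endurance = 1296 / 19.26 = 67.2897 hours
Step 2 — range = 67.2897 * 16.5 ≈ 1110.3 nautical miles (5 s.f.)

1110.3 NM


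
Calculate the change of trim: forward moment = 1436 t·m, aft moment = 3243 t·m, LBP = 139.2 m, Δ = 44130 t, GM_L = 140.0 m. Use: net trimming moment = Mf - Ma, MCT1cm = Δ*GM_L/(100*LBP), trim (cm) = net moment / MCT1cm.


Formula: net trimming moment = Mf - Ma; MCT1cm = Δ*GM_L/(100*LBP); trim = net moment / MCT1cm
Step 1 — net trimming moment = 1436 - 3243 = -1807 t·m
Step 2 — MCT1cm = 44130 * 140.0 / (100 * 139.2) = 443.8362 t·m/cm
Step 3 — trim = -1807 / 443.8362 ≈ -4.0713 cm (5 s.f.)

-4.0713 cm


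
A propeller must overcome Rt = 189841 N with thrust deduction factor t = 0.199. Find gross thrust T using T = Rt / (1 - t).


Formula: T = Rt / (1 - t)
Step 1 — (1 - t) = 1 - 0.199 = 0.801
Step 2 — T = 189841 / 0.801 ≈ 237000 N (5 s.f.)

237000 N


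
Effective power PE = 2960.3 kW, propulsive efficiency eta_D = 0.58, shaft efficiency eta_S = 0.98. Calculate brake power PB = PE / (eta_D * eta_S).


Formula: PB = PE / (eta_D * eta_S)
Step 1 — combined efficiency = eta_D * eta_S = 0.58 * 0.98 = 0.5684
Step 2 — PB = 2960.3 / 0.5684 ≈ 5208.1 kW (5 s.f.)

5208.1 kW


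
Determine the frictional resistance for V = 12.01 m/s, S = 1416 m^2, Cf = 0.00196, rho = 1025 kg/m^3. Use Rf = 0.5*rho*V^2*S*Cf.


Formula: Rf = 0.5 * rho * V^2 * S * Cf
Step 1 — V^2 = 12.01^2 = 144.2401
Step 2 — 0.5 * rho * V^2 = 0.5 * 1025 * 144.2401 = 73923.05125
Step 3 — Rf = 73923.05125 * 1416 * 0.00196 ≈ 205160 N (5 s.f.)

205160 N


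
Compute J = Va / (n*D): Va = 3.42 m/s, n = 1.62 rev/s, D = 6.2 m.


Formula: J = Va / (n * D)
Step 1 — n * D = 1.62 * 6.2 = 10.044
Step 2 — J = 3.42 / 10.044 ≈ 0.34050 (5 s.f.)

0.34050


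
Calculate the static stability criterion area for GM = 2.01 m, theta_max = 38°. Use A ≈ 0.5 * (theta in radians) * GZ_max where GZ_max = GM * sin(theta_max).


Formula: GZ_max = GM * sin(theta); Area = 0.5 * theta_rad * GZ_max
Step 1 — GZ_max = 2.01 * sin(38°) = 2.01 * 0.615661 = 1.237479 m
Step 2 — theta_rad = 38 * pi/180 = 0.663225 rad
Step 3 — Area = 0.5 * 0.663225 * 1.237479 ≈ 0.41036 m·rad (5 s.f.)

0.41036 m·rad


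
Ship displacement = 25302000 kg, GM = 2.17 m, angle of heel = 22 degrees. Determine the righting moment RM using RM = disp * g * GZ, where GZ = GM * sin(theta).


Formula: GZ = GM * sin(theta); RM = disp * g * GZ
Step 1 — GZ = 2.17 * sin(22°) = 2.17 * 0.374607 = 0.812897 m
Step 2 — RM = 25302000 * 9.81 * 0.812897 ≈ 201770000 N·m (5 s.f.)

201770000 N·m


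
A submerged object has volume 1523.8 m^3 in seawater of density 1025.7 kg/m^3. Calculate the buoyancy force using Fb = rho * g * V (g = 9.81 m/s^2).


Formula: Fb = rho * g * V
Substituting: Fb = 1025.7 * 9.81 * 1523.8
Intermediate: 1025.7 * 9.81 = 10062.117
Result: Fb = 10062.117 * 1523.8 ≈ 15333000 N (5 s.f.)

15333000 N


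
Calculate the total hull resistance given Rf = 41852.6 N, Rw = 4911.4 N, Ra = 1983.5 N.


Formula: Rt = Rf + Rw + Ra
Substituting: Rt = 41852.6 + 4911.4 + 1983.5
Result: Rt = 48747.5 N

48747.5 N


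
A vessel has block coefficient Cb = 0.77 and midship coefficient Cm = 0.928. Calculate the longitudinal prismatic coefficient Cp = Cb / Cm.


Formula: Cp = Cb / Cm
Substituting: Cp = 0.77 / 0.928
Result: Cp ≈ 0.82974 (5 s.f.)

0.82974


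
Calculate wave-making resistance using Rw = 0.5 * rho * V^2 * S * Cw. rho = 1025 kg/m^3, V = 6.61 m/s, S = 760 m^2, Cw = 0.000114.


Formula: Rw = 0.5 * rho * V^2 * S * Cw
Step 1 — V^2 = 6.61^2 = 43.6921
Step 2 — 0.5 * rho * V^2 = 0.5 * 1025 * 43.6921 = 22392.20125
Step 3 — Rw = 22392.20125 * 760 * 0.000114 ≈ 1940.1 N (5 s.f.)

1940.1 N


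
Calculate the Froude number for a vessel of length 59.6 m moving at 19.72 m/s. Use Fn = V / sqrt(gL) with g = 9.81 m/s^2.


Formula: Fn = V / sqrt(g * L)
Step 1 — g * L = 9.81 * 59.6 = 584.676
Step 2 — sqrt(g * L) = sqrt(584.676) = 24.180074
Step 3 — Fn = 19.72 / 24.180074 ≈ 0.81555 (5 s.f.)

0.81555


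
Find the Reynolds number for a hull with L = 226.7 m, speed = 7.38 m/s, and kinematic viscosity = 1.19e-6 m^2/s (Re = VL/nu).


Formula: Re = V * L / nu
Step 1 — V * L = 7.38 * 226.7 = 1673.046 m^2/s
Step 2 — Re = 1673.046 / 1.19e-6 = 1.41e+09

1.41e+09


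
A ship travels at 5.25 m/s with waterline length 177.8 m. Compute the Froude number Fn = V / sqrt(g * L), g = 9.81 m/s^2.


Formula: Fn = V / sqrt(g * L)
Step 1 — g * L = 9.81 * 177.8 = 1744.218
Step 2 — sqrt(g * L) = sqrt(1744.218) = 41.763836
Step 3 — Fn = 5.25 / 41.763836 ≈ 0.12571 (5 s.f.)

0.12571


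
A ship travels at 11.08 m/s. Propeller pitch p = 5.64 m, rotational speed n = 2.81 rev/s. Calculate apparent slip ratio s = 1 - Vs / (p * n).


Formula: s = 1 - Vs / (p * n)
Step 1 — p * n = 5.64 * 2.81 = 15.8484
Step 2 — Vs / (p*n) = 11.08 / 15.8484 = 0.699124 (6 d.p.)
Step 3 — s = 1 - 0.699124 = 0.300876

0.300876


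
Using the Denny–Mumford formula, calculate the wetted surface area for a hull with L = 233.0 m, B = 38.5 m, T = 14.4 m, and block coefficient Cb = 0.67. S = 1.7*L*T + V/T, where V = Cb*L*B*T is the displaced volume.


Formula: S = 1.7*L*T + V/T with V = Cb*L*B*T, i.e. S = L * (1.7*T + Cb*B)
Step 1 — 1.7*T = 1.7 * 14.4 = 24.48 m
Step 2 — Cb*B = 0.67 * 38.5 = 25.795 m
Step 3 — 1.7*T + Cb*B = 24.48 + 25.795 = 50.275 m
Step 4 — S = 233.0 * 50.275 ≈ 11714 m^2 (5 s.f.)

11714 m^2


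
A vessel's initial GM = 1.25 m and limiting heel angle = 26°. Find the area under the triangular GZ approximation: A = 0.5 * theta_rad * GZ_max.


Formula: GZ_max = GM * sin(theta); Area = 0.5 * theta_rad * GZ_max
Step 1 — GZ_max = 1.25 * sin(26°) = 1.25 * 0.438371 = 0.547964 m
Step 2 — theta_rad = 26 * pi/180 = 0.453786 rad
Step 3 — Area = 0.5 * 0.453786 * 0.547964 ≈ 0.12433 m·rad (5 s.f.)

0.12433 m·rad


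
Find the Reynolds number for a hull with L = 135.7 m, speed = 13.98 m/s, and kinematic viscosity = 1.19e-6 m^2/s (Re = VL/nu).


Formula: Re = V * L / nu
Step 1 — V * L = 13.98 * 135.7 = 1897.086 m^2/s
Step 2 — Re = 1897.086 / 1.19e-6 = 1.59e+09

1.59e+09


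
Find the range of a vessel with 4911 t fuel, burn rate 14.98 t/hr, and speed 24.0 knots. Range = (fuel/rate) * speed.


Formula: endurance = fuel / rate; range = endurance * speed
Step 1 — endurance = 4911 / 14.98 = 327.8371 hours
Step 2 — range = 327.8371 * 24.0 ≈ 7868.1 nautical miles (5 s.f.)

7868.1 NM


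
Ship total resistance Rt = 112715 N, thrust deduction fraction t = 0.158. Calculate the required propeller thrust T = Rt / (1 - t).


Formula: T = Rt / (1 - t)
Step 1 — (1 - t) = 1 - 0.158 = 0.842
Step 2 — T = 112715 / 0.842 ≈ 133870 N (5 s.f.)

133870 N


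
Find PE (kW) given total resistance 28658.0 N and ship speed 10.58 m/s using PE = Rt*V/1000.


Formula: PE = Rt * V / 1000 (kW)
Step 1 — PE (W) = 28658.0 * 10.58 = 303201.64 W
Step 2 — PE (kW) = 303201.64 / 1000 ≈ 303.20 kW (5 s.f.)

303.20 kW


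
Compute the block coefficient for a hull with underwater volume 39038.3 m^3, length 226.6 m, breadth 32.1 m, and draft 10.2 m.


Formula: Cb = V / (L * B * T)
Step 1 — L * B * T = 226.6 * 32.1 * 10.2 = 74193.372 m^3
Step 2 — Cb = 39038.3 / 74193.372 ≈ 0.52617 (5 s.f.)

0.52617


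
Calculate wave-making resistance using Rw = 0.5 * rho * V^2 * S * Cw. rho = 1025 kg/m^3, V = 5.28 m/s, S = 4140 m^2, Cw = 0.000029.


Formula: Rw = 0.5 * rho * V^2 * S * Cw
Step 1 — V^2 = 5.28^2 = 27.8784
Step 2 — 0.5 * rho * V^2 = 0.5 * 1025 * 27.8784 = 14287.68
Step 3 — Rw = 14287.68 * 4140 * 0.000029 ≈ 1715.4 N (5 s.f.)

1715.4 N


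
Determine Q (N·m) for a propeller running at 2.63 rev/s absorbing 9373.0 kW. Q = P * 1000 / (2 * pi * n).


Formula: Q = P_W / (2 * pi * n)
Step 1 — P_W = 9373.0 kW * 1000 = 9373000.0 W
Step 2 — 2 * pi * n = 2 * pi * 2.63 = 16.524777
Step 3 — Q = 9373000.0 / 16.524777 ≈ 567210 N·m (5 s.f.)

567210 N·m


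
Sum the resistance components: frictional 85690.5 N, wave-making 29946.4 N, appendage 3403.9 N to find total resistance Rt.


Formula: Rt = Rf + Rw + Ra
Substituting: Rt = 85690.5 + 29946.4 + 3403.9
Result: Rt = 119040.8 N

119040.8 N


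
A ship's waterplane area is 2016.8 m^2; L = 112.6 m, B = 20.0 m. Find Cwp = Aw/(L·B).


Formula: Cwp = Aw / (L * B)
Step 1 — L * B = 112.6 * 20.0 = 2252.0 m^2
Step 2 — Cwp = 2016.8 / 2252.0 ≈ 0.89556 (5 s.f.)

0.89556


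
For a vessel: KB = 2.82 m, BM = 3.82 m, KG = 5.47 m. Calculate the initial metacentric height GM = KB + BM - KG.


Formula: GM = KB + BM - KG
Step 1 — KM = KB + BM = 2.82 + 3.82 = 6.64 m
Step 2 — GM = KM - KG = 6.64 - 5.47 = 1.17 m

1.17 m


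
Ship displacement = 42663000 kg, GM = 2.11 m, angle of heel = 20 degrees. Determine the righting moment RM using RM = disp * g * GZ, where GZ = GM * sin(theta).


Formula: GZ = GM * sin(theta); RM = disp * g * GZ
Step 1 — GZ = 2.11 * sin(20°) = 2.11 * 0.34202 = 0.721662 m
Step 2 — RM = 42663000 * 9.81 * 0.721662 ≈ 302030000 N·m (5 s.f.)

302030000 N·m


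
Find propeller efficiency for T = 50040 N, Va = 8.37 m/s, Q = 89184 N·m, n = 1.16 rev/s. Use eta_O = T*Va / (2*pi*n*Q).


Formula: eta = T * Va / (2 * pi * n * Q)
Step 1 — numerator = T * Va = 50040 * 8.37 = 418834.8
Step 2 — 2 * pi * n = 2 * pi * 1.16 = 7.288495
Step 3 — denominator = 7.288495 * 89184 = 650017.14
Step 4 — eta = 418834.8 / 650017.14 ≈ 0.64434 (5 s.f.)

0.64434


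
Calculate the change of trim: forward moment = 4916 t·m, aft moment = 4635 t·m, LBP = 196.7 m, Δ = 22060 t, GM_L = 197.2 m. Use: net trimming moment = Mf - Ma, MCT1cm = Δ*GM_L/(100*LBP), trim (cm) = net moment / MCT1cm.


Formula: net trimming moment = Mf - Ma; MCT1cm = Δ*GM_L/(100*LBP); trim = net moment / MCT1cm
Step 1 — net trimming moment = 4916 - 4635 = 281 t·m
Step 2 — MCT1cm = 22060 * 197.2 / (100 * 196.7) = 221.1608 t·m/cm
Step 3 — trim = 281 / 221.1608 ≈ 1.2706 cm (5 s.f.)

1.2706 cm


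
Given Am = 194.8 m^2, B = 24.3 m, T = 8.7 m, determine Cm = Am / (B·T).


Formula: Cm = Am / (B * T)
Step 1 — B * T = 24.3 * 8.7 = 211.41 m^2
Step 2 — Cm = 194.8 / 211.41 ≈ 0.92143 (5 s.f.)

0.92143


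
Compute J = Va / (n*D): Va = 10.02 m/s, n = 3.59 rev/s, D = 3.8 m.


Formula: J = Va / (n * D)
Step 1 — n * D = 3.59 * 3.8 = 13.642
Step 2 — J = 10.02 / 13.642 ≈ 0.73450 (5 s.f.)

0.73450


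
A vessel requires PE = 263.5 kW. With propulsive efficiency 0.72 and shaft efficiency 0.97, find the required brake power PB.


Formula: PB = PE / (eta_D * eta_S)
Step 1 — combined efficiency = eta_D * eta_S = 0.72 * 0.97 = 0.6984
Step 2 — PB = 263.5 / 0.6984 ≈ 377.29 kW (5 s.f.)

377.29 kW


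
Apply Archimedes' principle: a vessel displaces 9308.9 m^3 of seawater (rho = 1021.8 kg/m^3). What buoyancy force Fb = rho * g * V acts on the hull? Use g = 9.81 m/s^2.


Formula: Fb = rho * g * V
Substituting: Fb = 1021.8 * 9.81 * 9308.9
Intermediate: 1021.8 * 9.81 = 10023.858
Result: Fb = 10023.858 * 9308.9 ≈ 93311000 N (5 s.f.)

93311000 N


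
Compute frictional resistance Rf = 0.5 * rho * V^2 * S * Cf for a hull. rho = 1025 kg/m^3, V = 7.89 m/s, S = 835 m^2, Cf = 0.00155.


Formula: Rf = 0.5 * rho * V^2 * S * Cf
Step 1 — V^2 = 7.89^2 = 62.2521
Step 2 — 0.5 * rho * V^2 = 0.5 * 1025 * 62.2521 = 31904.20125
Step 3 — Rf = 31904.20125 * 835 * 0.00155 ≈ 41292 N (5 s.f.)

41292 N


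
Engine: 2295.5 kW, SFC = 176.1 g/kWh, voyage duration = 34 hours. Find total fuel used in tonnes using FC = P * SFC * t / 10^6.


Formula: FC (tonnes) = P * SFC * t / 1,000,000
Step 1 — P * SFC * t = 2295.5 * 176.1 * 34 = 13744076.7 g
Step 2 — FC (tonnes) = 13744076.7 / 1,000,000 ≈ 13.744 tonnes (5 s.f.)

13.744 tonnes


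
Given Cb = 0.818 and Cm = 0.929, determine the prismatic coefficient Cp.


Formula: Cp = Cb / Cm
Substituting: Cp = 0.818 / 0.929
Result: Cp ≈ 0.88052 (5 s.f.)

0.88052


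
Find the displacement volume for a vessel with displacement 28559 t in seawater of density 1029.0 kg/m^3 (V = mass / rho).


Formula: V = mass / rho
Step 1 — convert tonnes to kg: 28559 t * 1000 = 28559000 kg
Step 2 — V = 28559000 / 1029.0 ≈ 27754 m^3 (5 s.f.)

27754 m^3


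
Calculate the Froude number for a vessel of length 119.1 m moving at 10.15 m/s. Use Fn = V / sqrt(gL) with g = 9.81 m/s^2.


Formula: Fn = V / sqrt(g * L)
Step 1 — g * L = 9.81 * 119.1 = 1168.371
Step 2 — sqrt(g * L) = sqrt(1168.371) = 34.181442
Step 3 — Fn = 10.15 / 34.181442 ≈ 0.29694 (5 s.f.)

0.29694


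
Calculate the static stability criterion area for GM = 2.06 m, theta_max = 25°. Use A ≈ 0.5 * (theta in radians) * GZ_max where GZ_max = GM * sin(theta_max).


Formula: GZ_max = GM * sin(theta); Area = 0.5 * theta_rad * GZ_max
Step 1 — GZ_max = 2.06 * sin(25°) = 2.06 * 0.422618 = 0.870593 m
Step 2 — theta_rad = 25 * pi/180 = 0.436332 rad
Step 3 — Area = 0.5 * 0.436332 * 0.870593 ≈ 0.18993 m·rad (5 s.f.)

0.18993 m·rad


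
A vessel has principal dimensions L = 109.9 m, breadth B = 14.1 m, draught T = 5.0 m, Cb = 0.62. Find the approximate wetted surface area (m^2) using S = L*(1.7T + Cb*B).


Formula: S = 1.7*L*T + V/T with V = Cb*L*B*T, i.e. S = L * (1.7*T + Cb*B)
Step 1 — 1.7*T = 1.7 * 5.0 = 8.5 m
Step 2 — Cb*B = 0.62 * 14.1 = 8.742 m
Step 3 — 1.7*T + Cb*B = 8.5 + 8.742 = 17.242 m
Step 4 — S = 109.9 * 17.242 ≈ 1894.9 m^2 (5 s.f.)

1894.9 m^2


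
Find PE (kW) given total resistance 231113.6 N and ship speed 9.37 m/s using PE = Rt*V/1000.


Formula: PE = Rt * V / 1000 (kW)
Step 1 — PE (W) = 231113.6 * 9.37 = 2165534.432 W
Step 2 — PE (kW) = 2165534.432 / 1000 ≈ 2165.5 kW (5 s.f.)

2165.5 kW


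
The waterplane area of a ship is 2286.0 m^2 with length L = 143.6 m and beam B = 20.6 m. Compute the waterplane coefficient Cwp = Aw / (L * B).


Formula: Cwp = Aw / (L * B)
Step 1 — L * B = 143.6 * 20.6 = 2958.16 m^2
Step 2 — Cwp = 2286.0 / 2958.16 ≈ 0.77278 (5 s.f.)

0.77278


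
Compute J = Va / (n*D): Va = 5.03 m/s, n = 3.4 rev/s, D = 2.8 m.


Formula: J = Va / (n * D)
Step 1 — n * D = 3.4 * 2.8 = 9.52
Step 2 — J = 5.03 / 9.52 ≈ 0.52836 (5 s.f.)

0.52836


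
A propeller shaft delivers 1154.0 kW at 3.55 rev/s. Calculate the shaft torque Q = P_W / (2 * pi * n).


Formula: Q = P_W / (2 * pi * n)
Step 1 — P_W = 1154.0 kW * 1000 = 1154000.0 W
Step 2 — 2 * pi * n = 2 * pi * 3.55 = 22.305308
Step 3 — Q = 1154000.0 / 22.305308 ≈ 51737 N·m (5 s.f.)

51737 N·m


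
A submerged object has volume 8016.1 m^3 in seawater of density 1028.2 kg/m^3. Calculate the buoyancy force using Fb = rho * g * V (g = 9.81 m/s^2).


Formula: Fb = rho * g * V
Substituting: Fb = 1028.2 * 9.81 * 8016.1
Intermediate: 1028.2 * 9.81 = 10086.642
Result: Fb = 10086.642 * 8016.1 ≈ 80856000 N (5 s.f.)

80856000 N


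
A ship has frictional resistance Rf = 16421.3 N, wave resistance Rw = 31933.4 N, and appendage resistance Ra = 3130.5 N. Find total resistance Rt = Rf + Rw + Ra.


Formula: Rt = Rf + Rw + Ra
Substituting: Rt = 16421.3 + 31933.4 + 3130.5
Result: Rt = 51485.2 N

51485.2 N


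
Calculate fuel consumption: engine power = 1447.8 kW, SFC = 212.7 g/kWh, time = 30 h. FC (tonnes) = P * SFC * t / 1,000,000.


Formula: FC (tonnes) = P * SFC * t / 1,000,000
Step 1 — P * SFC * t = 1447.8 * 212.7 * 30 = 9238411.8 g
Step 2 — FC (tonnes) = 9238411.8 / 1,000,000 ≈ 9.2384 tonnes (5 s.f.)

9.2384 tonnes


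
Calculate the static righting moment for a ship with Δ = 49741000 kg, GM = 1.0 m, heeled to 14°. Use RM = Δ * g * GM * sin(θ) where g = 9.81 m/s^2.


Formula: GZ = GM * sin(theta); RM = disp * g * GZ
Step 1 — GZ = 1.0 * sin(14°) = 1.0 * 0.241922 = 0.241922 m
Step 2 — RM = 49741000 * 9.81 * 0.241922 ≈ 118050000 N·m (5 s.f.)

118050000 N·m


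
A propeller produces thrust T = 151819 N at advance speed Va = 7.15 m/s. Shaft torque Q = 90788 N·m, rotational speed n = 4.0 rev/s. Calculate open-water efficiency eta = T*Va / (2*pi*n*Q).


Formula: eta = T * Va / (2 * pi * n * Q)
Step 1 — numerator = T * Va = 151819 * 7.15 = 1085505.85
Step 2 — 2 * pi * n = 2 * pi * 4.0 = 25.132741
Step 3 — denominator = 25.132741 * 90788 = 2281751.29
Step 4 — eta = 1085505.85 / 2281751.29 ≈ 0.47573 (5 s.f.)

0.47573


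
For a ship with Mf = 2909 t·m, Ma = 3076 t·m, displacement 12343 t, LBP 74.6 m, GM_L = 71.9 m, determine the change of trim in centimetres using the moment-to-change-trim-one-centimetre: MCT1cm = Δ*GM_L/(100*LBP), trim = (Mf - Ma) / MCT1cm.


Formula: net trimming moment = Mf - Ma; MCT1cm = Δ*GM_L/(100*LBP); trim = net moment / MCT1cm
Step 1 — net trimming moment = 2909 - 3076 = -167 t·m
Step 2 — MCT1cm = 12343 * 71.9 / (100 * 74.6) = 118.9627 t·m/cm
Step 3 — trim = -167 / 118.9627 ≈ -1.4038 cm (5 s.f.)

-1.4038 cm


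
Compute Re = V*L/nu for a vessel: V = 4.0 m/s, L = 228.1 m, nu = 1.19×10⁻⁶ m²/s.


Formula: Re = V * L / nu
Step 1 — V * L = 4.0 * 228.1 = 912.4 m^2/s
Step 2 — Re = 912.4 / 1.19e-6 = 7.67e+08

7.67e+08


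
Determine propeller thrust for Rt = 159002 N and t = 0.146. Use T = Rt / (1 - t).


Formula: T = Rt / (1 - t)
Step 1 — (1 - t) = 1 - 0.146 = 0.854
Step 2 — T = 159002 / 0.854 ≈ 186190 N (5 s.f.)

186190 N


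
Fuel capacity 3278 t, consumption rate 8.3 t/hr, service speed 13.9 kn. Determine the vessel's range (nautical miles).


Formula: endurance = fuel / rate; range = endurance * speed
Step 1 — endurance = 3278 / 8.3 = 394.9398 hours
Step 2 — range = 394.9398 * 13.9 ≈ 5489.7 nautical miles (5 s.f.)

5489.7 NM


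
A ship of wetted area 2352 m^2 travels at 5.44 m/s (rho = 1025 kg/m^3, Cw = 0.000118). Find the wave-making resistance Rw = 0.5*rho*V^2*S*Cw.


Formula: Rw = 0.5 * rho * V^2 * S * Cw
Step 1 — V^2 = 5.44^2 = 29.5936
Step 2 — 0.5 * rho * V^2 = 0.5 * 1025 * 29.5936 = 15166.72
Step 3 — Rw = 15166.72 * 2352 * 0.000118 ≈ 4209.3 N (5 s.f.)

4209.3 N


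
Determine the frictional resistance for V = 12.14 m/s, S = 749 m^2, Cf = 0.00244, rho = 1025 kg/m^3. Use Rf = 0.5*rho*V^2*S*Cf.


Formula: Rf = 0.5 * rho * V^2 * S * Cf
Step 1 — V^2 = 12.14^2 = 147.3796
Step 2 — 0.5 * rho * V^2 = 0.5 * 1025 * 147.3796 = 75532.045
Step 3 — Rf = 75532.045 * 749 * 0.00244 ≈ 138040 N (5 s.f.)

138040 N


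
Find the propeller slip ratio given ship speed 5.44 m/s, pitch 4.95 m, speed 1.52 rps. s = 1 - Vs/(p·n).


Formula: s = 1 - Vs / (p * n)
Step 1 — p * n = 4.95 * 1.52 = 7.524
Step 2 — Vs / (p*n) = 5.44 / 7.524 = 0.72302 (6 d.p.)
Step 3 — s = 1 - 0.72302 = 0.27698

0.27698


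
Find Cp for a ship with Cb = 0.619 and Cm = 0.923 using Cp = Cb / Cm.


Formula: Cp = Cb / Cm
Substituting: Cp = 0.619 / 0.923
Result: Cp ≈ 0.67064 (5 s.f.)

0.67064


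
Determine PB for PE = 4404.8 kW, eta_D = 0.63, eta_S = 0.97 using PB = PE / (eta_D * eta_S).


Formula: PB = PE / (eta_D * eta_S)
Step 1 — combined efficiency = eta_D * eta_S = 0.63 * 0.97 = 0.6111
Step 2 — PB = 4404.8 / 0.6111 ≈ 7208.0 kW (5 s.f.)

7208.0 kW


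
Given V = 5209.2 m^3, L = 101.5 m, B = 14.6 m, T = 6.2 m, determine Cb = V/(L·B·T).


Formula: Cb = V / (L * B * T)
Step 1 — L * B * T = 101.5 * 14.6 * 6.2 = 9187.78 m^3
Step 2 — Cb = 5209.2 / 9187.78 ≈ 0.56697 (5 s.f.)

0.56697


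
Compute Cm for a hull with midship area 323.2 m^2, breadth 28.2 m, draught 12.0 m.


Formula: Cm = Am / (B * T)
Step 1 — B * T = 28.2 * 12.0 = 338.4 m^2
Step 2 — Cm = 323.2 / 338.4 ≈ 0.95508 (5 s.f.)

0.95508


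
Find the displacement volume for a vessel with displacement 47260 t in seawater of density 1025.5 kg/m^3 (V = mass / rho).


Formula: V = mass / rho
Step 1 — convert tonnes to kg: 47260 t * 1000 = 47260000 kg
Step 2 — V = 47260000 / 1025.5 ≈ 46085 m^3 (5 s.f.)

46085 m^3


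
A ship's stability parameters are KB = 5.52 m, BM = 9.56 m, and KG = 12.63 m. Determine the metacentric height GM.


Formula: GM = KB + BM - KG
Step 1 — KM = KB + BM = 5.52 + 9.56 = 15.08 m
Step 2 — GM = KM - KG = 15.08 - 12.63 = 2.45 m

2.45 m


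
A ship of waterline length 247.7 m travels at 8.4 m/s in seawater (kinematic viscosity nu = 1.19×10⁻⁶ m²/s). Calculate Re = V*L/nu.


Formula: Re = V * L / nu
Step 1 — V * L = 8.4 * 247.7 = 2080.68 m^2/s
Step 2 — Re = 2080.68 / 1.19e-6 = 1.75e+09

1.75e+09


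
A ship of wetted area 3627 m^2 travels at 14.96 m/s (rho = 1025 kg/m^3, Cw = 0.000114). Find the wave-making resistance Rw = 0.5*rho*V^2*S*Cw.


Formula: Rw = 0.5 * rho * V^2 * S * Cw
Step 1 — V^2 = 14.96^2 = 223.8016
Step 2 — 0.5 * rho * V^2 = 0.5 * 1025 * 223.8016 = 114698.32
Step 3 — Rw = 114698.32 * 3627 * 0.000114 ≈ 47425 N (5 s.f.)

47425 N


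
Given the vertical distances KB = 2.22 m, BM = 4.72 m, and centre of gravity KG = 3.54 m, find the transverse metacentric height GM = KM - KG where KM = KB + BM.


Formula: GM = KB + BM - KG
Step 1 — KM = KB + BM = 2.22 + 4.72 = 6.94 m
Step 2 — GM = KM - KG = 6.94 - 3.54 = 3.4 m

3.4 m


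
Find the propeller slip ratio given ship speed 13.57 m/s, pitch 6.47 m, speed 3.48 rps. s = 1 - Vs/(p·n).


Formula: s = 1 - Vs / (p * n)
Step 1 — p * n = 6.47 * 3.48 = 22.5156
Step 2 — Vs / (p*n) = 13.57 / 22.5156 = 0.602693 (6 d.p.)
Step 3 — s = 1 - 0.602693 = 0.397307

0.397307


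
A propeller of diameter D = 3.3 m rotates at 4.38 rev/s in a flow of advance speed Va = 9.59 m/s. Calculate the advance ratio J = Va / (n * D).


Formula: J = Va / (n * D)
Step 1 — n * D = 4.38 * 3.3 = 14.454
Step 2 — J = 9.59 / 14.454 ≈ 0.66348 (5 s.f.)

0.66348


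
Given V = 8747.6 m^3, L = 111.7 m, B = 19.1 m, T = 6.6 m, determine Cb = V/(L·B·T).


Formula: Cb = V / (L * B * T)
Step 1 — L * B * T = 111.7 * 19.1 * 6.6 = 14080.902 m^3
Step 2 — Cb = 8747.6 / 14080.902 ≈ 0.62124 (5 s.f.)

0.62124


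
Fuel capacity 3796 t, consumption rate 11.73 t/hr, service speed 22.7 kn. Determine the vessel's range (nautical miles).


Formula: endurance = fuel / rate; range = endurance * speed
Step 1 — endurance = 3796 / 11.73 = 323.6147 hours
Step 2 — range = 323.6147 * 22.7 ≈ 7346.1 nautical miles (5 s.f.)

7346.1 NM


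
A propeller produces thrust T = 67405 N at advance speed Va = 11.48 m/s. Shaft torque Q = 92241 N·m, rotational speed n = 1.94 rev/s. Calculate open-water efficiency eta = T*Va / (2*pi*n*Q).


Formula: eta = T * Va / (2 * pi * n * Q)
Step 1 — numerator = T * Va = 67405 * 11.48 = 773809.4
Step 2 — 2 * pi * n = 2 * pi * 1.94 = 12.189379
Step 3 — denominator = 12.189379 * 92241 = 1124360.51
Step 4 — eta = 773809.4 / 1124360.51 ≈ 0.68822 (5 s.f.)

0.68822


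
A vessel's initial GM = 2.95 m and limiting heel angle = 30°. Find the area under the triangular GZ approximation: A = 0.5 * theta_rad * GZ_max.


Formula: GZ_max = GM * sin(theta); Area = 0.5 * theta_rad * GZ_max
Step 1 — GZ_max = 2.95 * sin(30°) = 2.95 * 0.5 = 1.475 m
Step 2 — theta_rad = 30 * pi/180 = 0.523599 rad
Step 3 — Area = 0.5 * 0.523599 * 1.475 ≈ 0.38615 m·rad (5 s.f.)

0.38615 m·rad


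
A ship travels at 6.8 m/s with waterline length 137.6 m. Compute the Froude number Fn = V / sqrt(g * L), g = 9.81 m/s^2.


Formula: Fn = V / sqrt(g * L)
Step 1 — g * L = 9.81 * 137.6 = 1349.856
Step 2 — sqrt(g * L) = sqrt(1349.856) = 36.740386
Step 3 — Fn = 6.8 / 36.740386 ≈ 0.18508 (5 s.f.)

0.18508


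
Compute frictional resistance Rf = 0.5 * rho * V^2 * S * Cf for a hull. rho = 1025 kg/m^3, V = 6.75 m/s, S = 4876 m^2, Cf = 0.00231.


Formula: Rf = 0.5 * rho * V^2 * S * Cf
Step 1 — V^2 = 6.75^2 = 45.5625
Step 2 — 0.5 * rho * V^2 = 0.5 * 1025 * 45.5625 = 23350.78125
Step 3 — Rf = 23350.78125 * 4876 * 0.00231 ≈ 263010 N (5 s.f.)

263010 N


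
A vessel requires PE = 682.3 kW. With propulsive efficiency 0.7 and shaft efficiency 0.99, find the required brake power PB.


Formula: PB = PE / (eta_D * eta_S)
Step 1 — combined efficiency = eta_D * eta_S = 0.7 * 0.99 = 0.693
Step 2 — PB = 682.3 / 0.693 ≈ 984.56 kW (5 s.f.)

984.56 kW


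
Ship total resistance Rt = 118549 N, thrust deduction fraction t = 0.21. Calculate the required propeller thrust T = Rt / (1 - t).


Formula: T = Rt / (1 - t)
Step 1 — (1 - t) = 1 - 0.21 = 0.79
Step 2 — T = 118549 / 0.79 ≈ 150060 N (5 s.f.)

150060 N


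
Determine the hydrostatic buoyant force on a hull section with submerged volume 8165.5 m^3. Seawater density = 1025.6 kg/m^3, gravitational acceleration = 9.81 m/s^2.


Formula: Fb = rho * g * V
Substituting: Fb = 1025.6 * 9.81 * 8165.5
Intermediate: 1025.6 * 9.81 = 10061.136
Result: Fb = 10061.136 * 8165.5 ≈ 82154000 N (5 s.f.)

82154000 N


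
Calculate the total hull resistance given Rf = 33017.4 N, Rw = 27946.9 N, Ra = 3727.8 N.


Formula: Rt = Rf + Rw + Ra
Substituting: Rt = 33017.4 + 27946.9 + 3727.8
Result: Rt = 64692.1 N

64692.1 N


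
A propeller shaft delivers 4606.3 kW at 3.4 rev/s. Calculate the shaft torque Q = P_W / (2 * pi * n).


Formula: Q = P_W / (2 * pi * n)
Step 1 — P_W = 4606.3 kW * 1000 = 4606300.0 W
Step 2 — 2 * pi * n = 2 * pi * 3.4 = 21.36283
Step 3 — Q = 4606300.0 / 21.36283 ≈ 215620 N·m (5 s.f.)

215620 N·m


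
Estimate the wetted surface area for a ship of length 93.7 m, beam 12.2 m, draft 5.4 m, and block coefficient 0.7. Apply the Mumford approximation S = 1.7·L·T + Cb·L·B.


Formula: S = 1.7*L*T + V/T with V = Cb*L*B*T, i.e. S = L * (1.7*T + Cb*B)
Step 1 — 1.7*T = 1.7 * 5.4 = 9.18 m
Step 2 — Cb*B = 0.7 * 12.2 = 8.54 m
Step 3 — 1.7*T + Cb*B = 9.18 + 8.54 = 17.72 m
Step 4 — S = 93.7 * 17.72 ≈ 1660.4 m^2 (5 s.f.)

1660.4 m^2


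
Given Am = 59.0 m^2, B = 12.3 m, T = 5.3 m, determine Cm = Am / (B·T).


Formula: Cm = Am / (B * T)
Step 1 — B * T = 12.3 * 5.3 = 65.19 m^2
Step 2 — Cm = 59.0 / 65.19 ≈ 0.90505 (5 s.f.)

0.90505


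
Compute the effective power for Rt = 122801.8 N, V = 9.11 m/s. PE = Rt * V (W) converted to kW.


Formula: PE = Rt * V / 1000 (kW)
Step 1 — PE (W) = 122801.8 * 9.11 = 1118724.398 W
Step 2 — PE (kW) = 1118724.398 / 1000 ≈ 1118.7 kW (5 s.f.)

1118.7 kW


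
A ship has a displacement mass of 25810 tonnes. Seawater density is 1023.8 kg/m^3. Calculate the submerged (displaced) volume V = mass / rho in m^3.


Formula: V = mass / rho
Step 1 — convert tonnes to kg: 25810 t * 1000 = 25810000 kg
Step 2 — V = 25810000 / 1023.8 ≈ 25210 m^3 (5 s.f.)

25210 m^3


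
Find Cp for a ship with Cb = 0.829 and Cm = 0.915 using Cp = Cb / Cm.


Formula: Cp = Cb / Cm
Substituting: Cp = 0.829 / 0.915
Result: Cp ≈ 0.90601 (5 s.f.)

0.90601


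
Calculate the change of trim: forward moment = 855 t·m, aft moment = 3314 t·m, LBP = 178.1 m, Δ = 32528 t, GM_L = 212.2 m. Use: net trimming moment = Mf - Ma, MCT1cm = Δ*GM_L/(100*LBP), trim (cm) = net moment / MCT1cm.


Formula: net trimming moment = Mf - Ma; MCT1cm = Δ*GM_L/(100*LBP); trim = net moment / MCT1cm
Step 1 — net trimming moment = 855 - 3314 = -2459 t·m
Step 2 — MCT1cm = 32528 * 212.2 / (100 * 178.1) = 387.5599 t·m/cm
Step 3 — trim = -2459 / 387.5599 ≈ -6.3448 cm (5 s.f.)

-6.3448 cm


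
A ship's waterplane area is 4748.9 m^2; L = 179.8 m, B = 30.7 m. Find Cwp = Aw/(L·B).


Formula: Cwp = Aw / (L * B)
Step 1 — L * B = 179.8 * 30.7 = 5519.86 m^2
Step 2 — Cwp = 4748.9 / 5519.86 ≈ 0.86033 (5 s.f.)

0.86033


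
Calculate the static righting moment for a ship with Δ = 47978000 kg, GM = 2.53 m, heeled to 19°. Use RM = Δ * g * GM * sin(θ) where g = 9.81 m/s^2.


Formula: GZ = GM * sin(theta); RM = disp * g * GZ
Step 1 — GZ = 2.53 * sin(19°) = 2.53 * 0.325568 = 0.823687 m
Step 2 — RM = 47978000 * 9.81 * 0.823687 ≈ 387680000 N·m (5 s.f.)

387680000 N·m


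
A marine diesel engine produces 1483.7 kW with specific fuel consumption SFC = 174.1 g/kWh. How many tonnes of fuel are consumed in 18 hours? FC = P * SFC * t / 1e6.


Formula: FC (tonnes) = P * SFC * t / 1,000,000
Step 1 — P * SFC * t = 1483.7 * 174.1 * 18 = 4649619.06 g
Step 2 — FC (tonnes) = 4649619.06 / 1,000,000 ≈ 4.6496 tonnes (5 s.f.)

4.6496 tonnes


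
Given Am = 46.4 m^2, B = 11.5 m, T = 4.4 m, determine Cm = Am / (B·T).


Formula: Cm = Am / (B * T)
Step 1 — B * T = 11.5 * 4.4 = 50.6 m^2
Step 2 — Cm = 46.4 / 50.6 ≈ 0.91700 (5 s.f.)

0.91700


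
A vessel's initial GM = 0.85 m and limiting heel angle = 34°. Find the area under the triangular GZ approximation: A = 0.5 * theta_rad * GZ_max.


Formula: GZ_max = GM * sin(theta); Area = 0.5 * theta_rad * GZ_max
Step 1 — GZ_max = 0.85 * sin(34°) = 0.85 * 0.559193 = 0.475314 m
Step 2 — theta_rad = 34 * pi/180 = 0.593412 rad
Step 3 — Area = 0.5 * 0.593412 * 0.475314 ≈ 0.14103 m·rad (5 s.f.)

0.14103 m·rad


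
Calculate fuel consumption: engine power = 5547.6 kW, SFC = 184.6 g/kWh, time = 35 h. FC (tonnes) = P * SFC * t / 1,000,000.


Formula: FC (tonnes) = P * SFC * t / 1,000,000
Step 1 — P * SFC * t = 5547.6 * 184.6 * 35 = 35843043.6 g
Step 2 — FC (tonnes) = 35843043.6 / 1,000,000 ≈ 35.843 tonnes (5 s.f.)

35.843 tonnes


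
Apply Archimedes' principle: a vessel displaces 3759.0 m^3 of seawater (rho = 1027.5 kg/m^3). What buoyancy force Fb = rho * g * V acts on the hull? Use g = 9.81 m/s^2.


Formula: Fb = rho * g * V
Substituting: Fb = 1027.5 * 9.81 * 3759.0
Intermediate: 1027.5 * 9.81 = 10079.775
Result: Fb = 10079.775 * 3759.0 ≈ 37890000 N (5 s.f.)

37890000 N


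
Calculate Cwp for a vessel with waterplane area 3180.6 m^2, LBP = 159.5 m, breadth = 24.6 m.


Formula: Cwp = Aw / (L * B)
Step 1 — L * B = 159.5 * 24.6 = 3923.7 m^2
Step 2 — Cwp = 3180.6 / 3923.7 ≈ 0.81061 (5 s.f.)

0.81061


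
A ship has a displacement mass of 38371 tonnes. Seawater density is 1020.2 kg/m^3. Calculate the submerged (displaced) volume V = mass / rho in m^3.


Formula: V = mass / rho
Step 1 — convert tonnes to kg: 38371 t * 1000 = 38371000 kg
Step 2 — V = 38371000 / 1020.2 ≈ 37611 m^3 (5 s.f.)

37611 m^3


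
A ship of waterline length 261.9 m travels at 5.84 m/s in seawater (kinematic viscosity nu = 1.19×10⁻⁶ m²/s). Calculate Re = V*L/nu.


Formula: Re = V * L / nu
Step 1 — V * L = 5.84 * 261.9 = 1529.496 m^2/s
Step 2 — Re = 1529.496 / 1.19e-6 = 1.29e+09

1.29e+09


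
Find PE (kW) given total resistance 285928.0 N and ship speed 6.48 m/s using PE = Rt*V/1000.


Formula: PE = Rt * V / 1000 (kW)
Step 1 — PE (W) = 285928.0 * 6.48 = 1852813.44 W
Step 2 — PE (kW) = 1852813.44 / 1000 ≈ 1852.8 kW (5 s.f.)

1852.8 kW


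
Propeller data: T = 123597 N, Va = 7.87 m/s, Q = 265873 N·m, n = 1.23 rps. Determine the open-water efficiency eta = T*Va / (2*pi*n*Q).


Formula: eta = T * Va / (2 * pi * n * Q)
Step 1 — numerator = T * Va = 123597 * 7.87 = 972708.39
Step 2 — 2 * pi * n = 2 * pi * 1.23 = 7.728318
Step 3 — denominator = 7.728318 * 265873 = 2054751.09
Step 4 — eta = 972708.39 / 2054751.09 ≈ 0.47339 (5 s.f.)

0.47339


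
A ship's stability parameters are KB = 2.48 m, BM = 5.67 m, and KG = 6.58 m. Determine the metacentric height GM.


Formula: GM = KB + BM - KG
Step 1 — KM = KB + BM = 2.48 + 5.67 = 8.15 m
Step 2 — GM = KM - KG = 8.15 - 6.58 = 1.57 m

1.57 m


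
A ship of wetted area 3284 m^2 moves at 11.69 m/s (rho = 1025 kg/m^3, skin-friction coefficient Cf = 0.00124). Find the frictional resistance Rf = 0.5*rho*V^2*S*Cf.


Formula: Rf = 0.5 * rho * V^2 * S * Cf
Step 1 — V^2 = 11.69^2 = 136.6561
Step 2 — 0.5 * rho * V^2 = 0.5 * 1025 * 136.6561 = 70036.25125
Step 3 — Rf = 70036.25125 * 3284 * 0.00124 ≈ 285200 N (5 s.f.)

285200 N


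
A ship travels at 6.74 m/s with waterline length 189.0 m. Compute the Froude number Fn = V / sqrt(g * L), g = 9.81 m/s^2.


Formula: Fn = V / sqrt(g * L)
Step 1 — g * L = 9.81 * 189.0 = 1854.09
Step 2 — sqrt(g * L) = sqrt(1854.09) = 43.059145
Step 3 — Fn = 6.74 / 43.059145 ≈ 0.15653 (5 s.f.)

0.15653


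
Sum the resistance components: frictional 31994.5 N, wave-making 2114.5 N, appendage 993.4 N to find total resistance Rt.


Formula: Rt = Rf + Rw + Ra
Substituting: Rt = 31994.5 + 2114.5 + 993.4
Result: Rt = 35102.4 N

35102.4 N


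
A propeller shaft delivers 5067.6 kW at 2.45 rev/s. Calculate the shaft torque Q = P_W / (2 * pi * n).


Formula: Q = P_W / (2 * pi * n)
Step 1 — P_W = 5067.6 kW * 1000 = 5067600.0 W
Step 2 — 2 * pi * n = 2 * pi * 2.45 = 15.393804
Step 3 — Q = 5067600.0 / 15.393804 ≈ 329200 N·m (5 s.f.)

329200 N·m


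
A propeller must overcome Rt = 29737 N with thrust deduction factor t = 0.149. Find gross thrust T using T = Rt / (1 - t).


Formula: T = Rt / (1 - t)
Step 1 — (1 - t) = 1 - 0.149 = 0.851
Step 2 — T = 29737 / 0.851 ≈ 34944 N (5 s.f.)

34944 N


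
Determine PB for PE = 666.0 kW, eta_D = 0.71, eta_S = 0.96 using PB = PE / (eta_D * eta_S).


Formula: PB = PE / (eta_D * eta_S)
Step 1 — combined efficiency = eta_D * eta_S = 0.71 * 0.96 = 0.6816
Step 2 — PB = 666.0 / 0.6816 ≈ 977.11 kW (5 s.f.)

977.11 kW


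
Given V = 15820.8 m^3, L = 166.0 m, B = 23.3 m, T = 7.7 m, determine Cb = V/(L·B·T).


Formula: Cb = V / (L * B * T)
Step 1 — L * B * T = 166.0 * 23.3 * 7.7 = 29782.06 m^3
Step 2 — Cb = 15820.8 / 29782.06 ≈ 0.53122 (5 s.f.)

0.53122


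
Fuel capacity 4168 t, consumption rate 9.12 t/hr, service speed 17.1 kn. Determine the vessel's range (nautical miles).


Formula: endurance = fuel / rate; range = endurance * speed
Step 1 — endurance = 4168 / 9.12 = 457.0175 hours
Step 2 — range = 457.0175 * 17.1 ≈ 7815.0 nautical miles (5 s.f.)

7815.0 NM


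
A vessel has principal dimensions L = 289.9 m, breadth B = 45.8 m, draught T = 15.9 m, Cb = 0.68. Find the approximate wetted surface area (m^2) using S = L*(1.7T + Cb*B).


Formula: S = 1.7*L*T + V/T with V = Cb*L*B*T, i.e. S = L * (1.7*T + Cb*B)
Step 1 — 1.7*T = 1.7 * 15.9 = 27.03 m
Step 2 — Cb*B = 0.68 * 45.8 = 31.144 m
Step 3 — 1.7*T + Cb*B = 27.03 + 31.144 = 58.174 m
Step 4 — S = 289.9 * 58.174 ≈ 16865 m^2 (5 s.f.)

16865 m^2


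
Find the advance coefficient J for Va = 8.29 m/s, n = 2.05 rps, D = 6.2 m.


Formula: J = Va / (n * D)
Step 1 — n * D = 2.05 * 6.2 = 12.71
Step 2 — J = 8.29 / 12.71 ≈ 0.65224 (5 s.f.)

0.65224


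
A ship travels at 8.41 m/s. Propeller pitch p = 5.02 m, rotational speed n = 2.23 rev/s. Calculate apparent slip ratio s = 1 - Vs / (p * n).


Formula: s = 1 - Vs / (p * n)
Step 1 — p * n = 5.02 * 2.23 = 11.1946
Step 2 — Vs / (p*n) = 8.41 / 11.1946 = 0.751255 (6 d.p.)
Step 3 — s = 1 - 0.751255 = 0.248745

0.248745
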